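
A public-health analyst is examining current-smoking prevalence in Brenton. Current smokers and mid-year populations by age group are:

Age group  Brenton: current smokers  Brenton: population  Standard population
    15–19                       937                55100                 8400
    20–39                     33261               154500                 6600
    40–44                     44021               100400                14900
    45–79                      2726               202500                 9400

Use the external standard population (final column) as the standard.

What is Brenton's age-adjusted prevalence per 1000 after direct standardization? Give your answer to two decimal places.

209.24

Age-specific rates per 1000 for Brenton: 17.005, 215.282, 438.456, 13.462.
Standard total = 39300; weights = 0.2137, 0.1679, 0.3791, 0.2392.
Standardized rate: 0.2137×17.005 + 0.1679×215.282 + 0.3791×438.456 + 0.2392×13.462 = 209.2428 per 1000.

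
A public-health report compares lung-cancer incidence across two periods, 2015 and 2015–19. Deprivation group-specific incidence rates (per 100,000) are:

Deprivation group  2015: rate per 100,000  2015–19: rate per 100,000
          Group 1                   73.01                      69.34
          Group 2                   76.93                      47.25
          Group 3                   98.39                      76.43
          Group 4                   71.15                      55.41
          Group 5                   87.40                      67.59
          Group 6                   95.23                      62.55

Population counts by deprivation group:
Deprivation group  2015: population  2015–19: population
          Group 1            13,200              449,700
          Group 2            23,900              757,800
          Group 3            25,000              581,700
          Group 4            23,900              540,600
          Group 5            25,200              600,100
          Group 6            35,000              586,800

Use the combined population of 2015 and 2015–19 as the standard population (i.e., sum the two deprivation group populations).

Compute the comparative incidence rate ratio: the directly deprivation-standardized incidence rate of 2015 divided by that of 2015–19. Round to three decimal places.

1.350

Combined standard total = 3,662,900; weights = 0.1264, 0.2134, 0.1656, 0.1541, 0.1707, 0.1698.
2015: 0.1264×73.01 + 0.2134×76.93 + 0.1656×98.39 + 0.1541×71.15 + 0.1707×87.40 + 0.1698×95.23 = 83.9922 per 100,000.
2015–19: 0.1264×69.34 + 0.2134×47.25 + 0.1656×76.43 + 0.1541×55.41 + 0.1707×67.59 + 0.1698×62.55 = 62.2019 per 100,000.
Ratio = 83.9922 ÷ 62.2019 = 1.35032.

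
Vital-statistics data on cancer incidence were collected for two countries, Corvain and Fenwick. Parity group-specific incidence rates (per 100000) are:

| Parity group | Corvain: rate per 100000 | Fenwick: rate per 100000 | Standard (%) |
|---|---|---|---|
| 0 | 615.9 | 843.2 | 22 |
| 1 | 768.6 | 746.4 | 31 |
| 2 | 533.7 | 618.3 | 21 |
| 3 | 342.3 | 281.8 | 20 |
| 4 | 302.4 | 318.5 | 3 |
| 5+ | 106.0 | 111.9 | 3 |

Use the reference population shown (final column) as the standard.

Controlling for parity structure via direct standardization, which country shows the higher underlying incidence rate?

Fenwick

Standard weights: 0.22, 0.31, 0.21, 0.20, 0.03, 0.03.
Corvain: 0.2200×615.9 + 0.3100×768.6 + 0.2100×533.7 + 0.2000×342.3 + 0.0300×302.4 + 0.0300×106.0 = 566.5530 per 100000.
Fenwick: 0.2200×843.2 + 0.3100×746.4 + 0.2100×618.3 + 0.2000×281.8 + 0.0300×318.5 + 0.0300×111.9 = 616.0030 per 100000.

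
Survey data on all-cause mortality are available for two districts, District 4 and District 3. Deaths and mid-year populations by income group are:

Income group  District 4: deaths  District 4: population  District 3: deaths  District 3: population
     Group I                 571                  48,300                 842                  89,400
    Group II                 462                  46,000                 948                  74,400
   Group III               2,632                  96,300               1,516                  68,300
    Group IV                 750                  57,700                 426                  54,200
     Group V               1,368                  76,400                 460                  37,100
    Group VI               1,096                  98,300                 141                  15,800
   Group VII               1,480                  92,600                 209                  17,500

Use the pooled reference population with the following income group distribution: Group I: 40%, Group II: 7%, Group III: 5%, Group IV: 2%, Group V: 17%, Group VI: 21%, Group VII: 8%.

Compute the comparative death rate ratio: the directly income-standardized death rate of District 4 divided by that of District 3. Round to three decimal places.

1.263

Income-specific rates per 1,000 for District 4: 11.822, 10.043, 27.331, 12.998, 17.906, 11.150, 15.983.
For District 3: 9.418, 12.742, 22.196, 7.860, 12.399, 8.924, 11.943.
Standard weights: 0.40, 0.07, 0.05, 0.02, 0.17, 0.21, 0.08.
District 4: 0.4000×11.822 + 0.0700×10.043 + 0.0500×27.331 + 0.0200×12.998 + 0.1700×17.906 + 0.2100×11.150 + 0.0800×15.983 = 13.7224 per 1,000.
District 3: 0.4000×9.418 + 0.0700×12.742 + 0.0500×22.196 + 0.0200×7.860 + 0.1700×12.399 + 0.2100×8.924 + 0.0800×11.943 = 10.8636 per 1,000.
Ratio = 13.7224 ÷ 10.8636 = 1.26315.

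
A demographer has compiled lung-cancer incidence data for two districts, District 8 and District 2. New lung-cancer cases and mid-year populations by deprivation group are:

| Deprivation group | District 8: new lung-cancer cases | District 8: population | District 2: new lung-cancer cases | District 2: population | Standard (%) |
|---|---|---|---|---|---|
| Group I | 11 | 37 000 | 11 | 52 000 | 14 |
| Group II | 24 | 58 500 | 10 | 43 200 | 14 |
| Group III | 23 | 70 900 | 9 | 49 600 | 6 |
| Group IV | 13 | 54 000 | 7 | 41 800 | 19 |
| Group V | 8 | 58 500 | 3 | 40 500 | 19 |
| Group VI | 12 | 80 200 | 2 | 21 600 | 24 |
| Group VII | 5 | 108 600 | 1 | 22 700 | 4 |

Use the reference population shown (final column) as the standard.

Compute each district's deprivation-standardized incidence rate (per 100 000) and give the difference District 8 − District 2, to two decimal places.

Deprivation-specific rates per 100 000 for District 8: 29.73, 41.03, 32.44, 24.07, 13.68, 14.96, 4.60.
For District 2: 21.15, 23.15, 18.15, 16.75, 7.41, 9.26, 4.41.
Standard weights: 0.14, 0.14, 0.06, 0.19, 0.19, 0.24, 0.04.
District 8: 0.1400×29.73 + 0.1400×41.03 + 0.0600×32.44 + 0.1900×24.07 + 0.1900×13.68 + 0.2400×14.96 + 0.0400×4.60 = 22.7997 per 100 000.
District 2: 0.1400×21.15 + 0.1400×23.15 + 0.0600×18.15 + 0.1900×16.75 + 0.1900×7.41 + 0.2400×9.26 + 0.0400×4.41 = 14.2786 per 100 000.
Difference = 22.7997 − 14.2786 = 8.5211.

8.52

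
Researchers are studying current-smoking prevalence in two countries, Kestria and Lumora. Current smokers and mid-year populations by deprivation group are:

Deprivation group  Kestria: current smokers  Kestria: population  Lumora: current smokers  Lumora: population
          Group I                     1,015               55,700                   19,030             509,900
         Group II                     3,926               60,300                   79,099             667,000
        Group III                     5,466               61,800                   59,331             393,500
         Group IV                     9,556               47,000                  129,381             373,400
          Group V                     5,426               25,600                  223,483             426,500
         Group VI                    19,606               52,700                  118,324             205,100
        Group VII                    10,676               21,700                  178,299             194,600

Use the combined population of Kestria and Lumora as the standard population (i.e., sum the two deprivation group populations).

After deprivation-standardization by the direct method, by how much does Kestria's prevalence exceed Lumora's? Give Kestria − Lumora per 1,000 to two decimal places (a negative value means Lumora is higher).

Deprivation-specific rates per 1,000 for Kestria: 18.223, 65.108, 88.447, 203.319, 211.953, 372.030, 491.982.
For Lumora: 37.321, 118.589, 150.778, 346.494, 523.993, 576.909, 916.233.
Combined standard total = 3,094,800; weights = 0.1828, 0.2350, 0.1471, 0.1358, 0.1461, 0.0833, 0.0699.
Kestria: 0.1828×18.223 + 0.2350×65.108 + 0.1471×88.447 + 0.1358×203.319 + 0.1461×211.953 + 0.0833×372.030 + 0.0699×491.982 = 155.6009 per 1,000.
Lumora: 0.1828×37.321 + 0.2350×118.589 + 0.1471×150.778 + 0.1358×346.494 + 0.1461×523.993 + 0.0833×576.909 + 0.0699×916.233 = 292.5810 per 1,000.
Difference = 155.6009 − 292.5810 = -136.9800.

-136.98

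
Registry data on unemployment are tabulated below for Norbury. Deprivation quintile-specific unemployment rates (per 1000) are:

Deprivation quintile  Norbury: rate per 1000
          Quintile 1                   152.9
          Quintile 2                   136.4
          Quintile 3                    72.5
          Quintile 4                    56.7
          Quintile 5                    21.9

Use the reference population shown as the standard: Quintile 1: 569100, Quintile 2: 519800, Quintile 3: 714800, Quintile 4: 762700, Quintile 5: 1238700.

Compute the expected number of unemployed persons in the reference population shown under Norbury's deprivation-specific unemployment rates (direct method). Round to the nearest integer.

Expected unemployed persons = Σ (standard pop × deprivation-specific rate ÷ 1000)
= 569100×152.9/1000 + 519800×136.4/1000 + 714800×72.5/1000 + 762700×56.7/1000 + 1238700×21.9/1000
= 87015.39 + 70900.72 + 51823.00 + 43245.09 + 27127.53 = 280111.73.

280112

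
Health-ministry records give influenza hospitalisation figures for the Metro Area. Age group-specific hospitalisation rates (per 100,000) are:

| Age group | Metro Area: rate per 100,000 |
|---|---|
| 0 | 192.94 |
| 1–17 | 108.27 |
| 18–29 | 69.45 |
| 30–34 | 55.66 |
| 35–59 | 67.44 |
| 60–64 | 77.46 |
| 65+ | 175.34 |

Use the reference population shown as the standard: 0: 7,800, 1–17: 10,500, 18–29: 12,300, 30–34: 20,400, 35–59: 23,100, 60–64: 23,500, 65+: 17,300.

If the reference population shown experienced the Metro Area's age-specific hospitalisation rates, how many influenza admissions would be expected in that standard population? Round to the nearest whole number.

110

Expected influenza admissions = Σ (standard pop × age-specific rate ÷ 100,000)
= 7,800×192.94/100,000 + 10,500×108.27/100,000 + 12,300×69.45/100,000 + 20,400×55.66/100,000 + 23,100×67.44/100,000 + 23,500×77.46/100,000 + 17,300×175.34/100,000
= 15.05 + 11.37 + 8.54 + 11.35 + 15.58 + 18.20 + 30.33 = 110.43.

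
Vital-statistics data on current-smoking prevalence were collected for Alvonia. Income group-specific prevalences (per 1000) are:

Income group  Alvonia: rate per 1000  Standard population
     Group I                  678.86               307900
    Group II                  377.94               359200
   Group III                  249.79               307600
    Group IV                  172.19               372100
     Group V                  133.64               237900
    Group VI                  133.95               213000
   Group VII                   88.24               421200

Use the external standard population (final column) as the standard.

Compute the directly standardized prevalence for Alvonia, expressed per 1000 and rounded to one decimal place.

262.8

Standard total = 2218900; weights = 0.1388, 0.1619, 0.1386, 0.1677, 0.1072, 0.0960, 0.1898.
Standardized rate: 0.1388×678.86 + 0.1619×377.94 + 0.1386×249.79 + 0.1677×172.19 + 0.1072×133.64 + 0.0960×133.95 + 0.1898×88.24 = 262.8218 per 1000.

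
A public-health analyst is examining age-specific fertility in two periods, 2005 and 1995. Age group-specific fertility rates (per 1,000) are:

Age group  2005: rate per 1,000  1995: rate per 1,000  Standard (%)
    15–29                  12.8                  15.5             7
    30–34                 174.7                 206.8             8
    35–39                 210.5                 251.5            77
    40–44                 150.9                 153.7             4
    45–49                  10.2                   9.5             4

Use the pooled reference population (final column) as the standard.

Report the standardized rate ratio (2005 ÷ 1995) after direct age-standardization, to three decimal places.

0.842

Standard weights: 0.07, 0.08, 0.77, 0.04, 0.04.
2005: 0.0700×12.8 + 0.0800×174.7 + 0.7700×210.5 + 0.0400×150.9 + 0.0400×10.2 = 183.4010 per 1,000.
1995: 0.0700×15.5 + 0.0800×206.8 + 0.7700×251.5 + 0.0400×153.7 + 0.0400×9.5 = 217.8120 per 1,000.
Ratio = 183.4010 ÷ 217.8120 = 0.84202.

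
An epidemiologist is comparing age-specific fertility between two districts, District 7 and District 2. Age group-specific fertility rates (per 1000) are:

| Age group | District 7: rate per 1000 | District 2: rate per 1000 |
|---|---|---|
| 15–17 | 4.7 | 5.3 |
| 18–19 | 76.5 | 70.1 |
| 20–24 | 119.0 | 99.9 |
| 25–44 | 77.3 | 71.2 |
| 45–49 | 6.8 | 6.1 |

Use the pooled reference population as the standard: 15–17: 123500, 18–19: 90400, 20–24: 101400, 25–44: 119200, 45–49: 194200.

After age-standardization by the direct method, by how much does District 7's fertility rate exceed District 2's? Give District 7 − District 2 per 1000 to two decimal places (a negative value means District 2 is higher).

Standard total = 628700; weights = 0.1964, 0.1438, 0.1613, 0.1896, 0.3089.
District 7: 0.1964×4.7 + 0.1438×76.5 + 0.1613×119.0 + 0.1896×77.3 + 0.3089×6.8 = 47.8724 per 1000.
District 2: 0.1964×5.3 + 0.1438×70.1 + 0.1613×99.9 + 0.1896×71.2 + 0.3089×6.1 = 42.6167 per 1000.
Difference = 47.8724 − 42.6167 = 5.2557.

5.26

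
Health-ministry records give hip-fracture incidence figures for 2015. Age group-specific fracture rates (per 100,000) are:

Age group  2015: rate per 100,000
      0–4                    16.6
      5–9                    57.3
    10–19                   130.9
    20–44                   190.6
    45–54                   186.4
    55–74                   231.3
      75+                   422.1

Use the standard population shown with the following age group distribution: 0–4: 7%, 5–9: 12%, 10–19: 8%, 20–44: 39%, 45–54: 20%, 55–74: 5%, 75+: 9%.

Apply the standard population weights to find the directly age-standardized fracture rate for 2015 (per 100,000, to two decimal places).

Standard weights: 0.07, 0.12, 0.08, 0.39, 0.20, 0.05, 0.09.
Standardized rate: 0.0700×16.6 + 0.1200×57.3 + 0.0800×130.9 + 0.3900×190.6 + 0.2000×186.4 + 0.0500×231.3 + 0.0900×422.1 = 179.6780 per 100,000.

179.68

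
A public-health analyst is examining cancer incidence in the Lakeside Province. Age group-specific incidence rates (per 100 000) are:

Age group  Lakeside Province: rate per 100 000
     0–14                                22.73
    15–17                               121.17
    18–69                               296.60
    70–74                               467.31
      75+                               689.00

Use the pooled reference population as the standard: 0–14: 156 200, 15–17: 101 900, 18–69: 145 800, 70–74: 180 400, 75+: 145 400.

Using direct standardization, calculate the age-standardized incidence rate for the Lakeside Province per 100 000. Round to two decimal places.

Standard total = 729 700; weights = 0.2141, 0.1396, 0.1998, 0.2472, 0.1993.
Standardized rate: 0.2141×22.73 + 0.1396×121.17 + 0.1998×296.60 + 0.2472×467.31 + 0.1993×689.00 = 333.8704 per 100 000.

333.87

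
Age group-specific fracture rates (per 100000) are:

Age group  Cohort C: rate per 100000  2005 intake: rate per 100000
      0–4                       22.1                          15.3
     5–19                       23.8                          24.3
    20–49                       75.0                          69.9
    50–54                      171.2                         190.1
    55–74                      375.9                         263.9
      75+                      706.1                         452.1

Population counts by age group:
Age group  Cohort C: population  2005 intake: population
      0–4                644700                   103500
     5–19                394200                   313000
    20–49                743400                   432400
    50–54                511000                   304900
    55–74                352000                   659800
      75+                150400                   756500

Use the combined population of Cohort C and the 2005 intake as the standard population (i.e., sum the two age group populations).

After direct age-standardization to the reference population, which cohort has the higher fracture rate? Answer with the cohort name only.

Cohort C

Combined standard total = 5365800; weights = 0.1394, 0.1318, 0.2191, 0.1521, 0.1886, 0.1690.
Cohort C: 0.1394×22.1 + 0.1318×23.8 + 0.2191×75.0 + 0.1521×171.2 + 0.1886×375.9 + 0.1690×706.1 = 238.9078 per 100000.
The 2005 intake: 0.1394×15.3 + 0.1318×24.3 + 0.2191×69.9 + 0.1521×190.1 + 0.1886×263.9 + 0.1690×452.1 = 175.7328 per 100000.
The crude rates (145.00 vs 238.71) would put the 2005 intake higher, but that reflects its age composition; once standardized to a common age structure, Cohort C has the higher underlying rate.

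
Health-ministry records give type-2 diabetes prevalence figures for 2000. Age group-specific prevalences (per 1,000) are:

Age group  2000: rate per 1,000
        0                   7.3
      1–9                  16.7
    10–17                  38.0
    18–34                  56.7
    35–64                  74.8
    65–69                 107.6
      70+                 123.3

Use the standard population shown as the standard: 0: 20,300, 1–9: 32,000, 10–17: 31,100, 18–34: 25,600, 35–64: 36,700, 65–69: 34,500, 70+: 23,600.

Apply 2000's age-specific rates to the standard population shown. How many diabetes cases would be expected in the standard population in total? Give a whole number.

Expected diabetes cases = Σ (standard pop × age-specific rate ÷ 1,000)
= 20,300×7.3/1,000 + 32,000×16.7/1,000 + 31,100×38.0/1,000 + 25,600×56.7/1,000 + 36,700×74.8/1,000 + 34,500×107.6/1,000 + 23,600×123.3/1,000
= 148.19 + 534.40 + 1181.80 + 1451.52 + 2745.16 + 3712.20 + 2909.88 = 12683.15.

12683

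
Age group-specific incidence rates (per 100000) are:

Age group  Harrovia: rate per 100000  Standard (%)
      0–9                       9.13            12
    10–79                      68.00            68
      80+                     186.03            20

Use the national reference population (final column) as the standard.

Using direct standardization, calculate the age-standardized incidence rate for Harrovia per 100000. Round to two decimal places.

Standard weights: 0.12, 0.68, 0.20.
Standardized rate: 0.1200×9.13 + 0.6800×68.00 + 0.2000×186.03 = 84.5416 per 100000.

84.54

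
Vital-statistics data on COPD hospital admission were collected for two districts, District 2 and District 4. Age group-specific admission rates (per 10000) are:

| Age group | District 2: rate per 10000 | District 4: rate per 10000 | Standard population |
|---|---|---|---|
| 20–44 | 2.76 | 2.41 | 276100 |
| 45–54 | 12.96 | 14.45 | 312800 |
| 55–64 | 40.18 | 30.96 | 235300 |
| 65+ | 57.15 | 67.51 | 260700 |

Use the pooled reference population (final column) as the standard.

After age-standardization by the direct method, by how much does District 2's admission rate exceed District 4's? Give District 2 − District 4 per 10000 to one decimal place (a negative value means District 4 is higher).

Standard total = 1084900; weights = 0.2545, 0.2883, 0.2169, 0.2403.
District 2: 0.2545×2.76 + 0.2883×12.96 + 0.2169×40.18 + 0.2403×57.15 = 26.8866 per 10000.
District 4: 0.2545×2.41 + 0.2883×14.45 + 0.2169×30.96 + 0.2403×67.51 = 27.7169 per 10000.
Difference = 26.8866 − 27.7169 = -0.8303.

-0.8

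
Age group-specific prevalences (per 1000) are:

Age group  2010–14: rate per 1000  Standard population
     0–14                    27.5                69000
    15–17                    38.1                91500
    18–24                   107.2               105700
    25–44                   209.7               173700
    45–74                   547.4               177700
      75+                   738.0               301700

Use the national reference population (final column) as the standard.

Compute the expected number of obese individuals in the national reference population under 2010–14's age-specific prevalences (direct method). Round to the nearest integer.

Expected obese individuals = Σ (standard pop × age-specific rate ÷ 1000)
= 69000×27.5/1000 + 91500×38.1/1000 + 105700×107.2/1000 + 173700×209.7/1000 + 177700×547.4/1000 + 301700×738.0/1000
= 1897.50 + 3486.15 + 11331.04 + 36424.89 + 97272.98 + 222654.60 = 373067.16.

373067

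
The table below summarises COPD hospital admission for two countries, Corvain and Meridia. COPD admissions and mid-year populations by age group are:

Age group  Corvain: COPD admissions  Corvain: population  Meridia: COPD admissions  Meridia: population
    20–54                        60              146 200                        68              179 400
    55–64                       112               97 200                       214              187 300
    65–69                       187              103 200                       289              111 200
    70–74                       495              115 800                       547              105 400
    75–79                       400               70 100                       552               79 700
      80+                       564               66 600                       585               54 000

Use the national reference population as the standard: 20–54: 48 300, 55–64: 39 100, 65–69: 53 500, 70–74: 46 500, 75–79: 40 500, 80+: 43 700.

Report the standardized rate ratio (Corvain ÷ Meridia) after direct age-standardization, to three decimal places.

Age-specific rates per 10 000 for Corvain: 4.10, 11.52, 18.12, 42.75, 57.06, 84.68.
For Meridia: 3.79, 11.43, 25.99, 51.90, 69.26, 108.33.
Standard total = 271 600; weights = 0.1778, 0.1440, 0.1970, 0.1712, 0.1491, 0.1609.
Corvain: 0.1778×4.10 + 0.1440×11.52 + 0.1970×18.12 + 0.1712×42.75 + 0.1491×57.06 + 0.1609×84.68 = 35.4108 per 10 000.
Meridia: 0.1778×3.79 + 0.1440×11.43 + 0.1970×25.99 + 0.1712×51.90 + 0.1491×69.26 + 0.1609×108.33 = 44.0820 per 10 000.
Ratio = 35.4108 ÷ 44.0820 = 0.80330.

0.803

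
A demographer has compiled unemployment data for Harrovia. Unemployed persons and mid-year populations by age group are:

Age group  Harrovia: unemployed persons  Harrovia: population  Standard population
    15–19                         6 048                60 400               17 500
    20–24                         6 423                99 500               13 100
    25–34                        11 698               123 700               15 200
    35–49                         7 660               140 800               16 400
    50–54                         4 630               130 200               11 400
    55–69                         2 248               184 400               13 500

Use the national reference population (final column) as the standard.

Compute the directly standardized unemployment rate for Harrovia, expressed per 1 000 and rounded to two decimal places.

63.12

Age-specific rates per 1 000 for Harrovia: 100.132, 64.553, 94.568, 54.403, 35.561, 12.191.
Standard total = 87 100; weights = 0.2009, 0.1504, 0.1745, 0.1883, 0.1309, 0.1550.
Standardized rate: 0.2009×100.132 + 0.1504×64.553 + 0.1745×94.568 + 0.1883×54.403 + 0.1309×35.561 + 0.1550×12.191 = 63.1179 per 1 000.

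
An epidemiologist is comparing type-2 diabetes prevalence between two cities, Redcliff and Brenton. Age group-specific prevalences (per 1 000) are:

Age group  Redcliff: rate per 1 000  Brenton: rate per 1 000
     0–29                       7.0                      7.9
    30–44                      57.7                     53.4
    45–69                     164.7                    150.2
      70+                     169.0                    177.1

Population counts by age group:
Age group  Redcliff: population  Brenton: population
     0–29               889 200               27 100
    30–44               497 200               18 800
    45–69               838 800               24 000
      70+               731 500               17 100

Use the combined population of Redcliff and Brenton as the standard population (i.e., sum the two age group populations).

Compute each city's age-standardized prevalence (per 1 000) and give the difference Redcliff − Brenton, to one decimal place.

Combined standard total = 3 043 700; weights = 0.3010, 0.1695, 0.2835, 0.2460.
Redcliff: 0.3010×7.0 + 0.1695×57.7 + 0.2835×164.7 + 0.2460×169.0 = 100.1425 per 1 000.
Brenton: 0.3010×7.9 + 0.1695×53.4 + 0.2835×150.2 + 0.2460×177.1 = 97.5664 per 1 000.
Difference = 100.1425 − 97.5664 = 2.5762.

2.6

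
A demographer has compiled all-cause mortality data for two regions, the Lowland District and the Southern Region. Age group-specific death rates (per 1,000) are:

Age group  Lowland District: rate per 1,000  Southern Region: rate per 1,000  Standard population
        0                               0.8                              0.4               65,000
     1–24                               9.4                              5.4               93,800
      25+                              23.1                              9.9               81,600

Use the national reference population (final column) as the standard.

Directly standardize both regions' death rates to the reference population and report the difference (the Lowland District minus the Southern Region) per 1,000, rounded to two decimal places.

6.15

Standard total = 240,400; weights = 0.2704, 0.3902, 0.3394.
The Lowland District: 0.2704×0.8 + 0.3902×9.4 + 0.3394×23.1 = 11.7250 per 1,000.
The Southern Region: 0.2704×0.4 + 0.3902×5.4 + 0.3394×9.9 = 5.5755 per 1,000.
Difference = 11.7250 − 5.5755 = 6.1494.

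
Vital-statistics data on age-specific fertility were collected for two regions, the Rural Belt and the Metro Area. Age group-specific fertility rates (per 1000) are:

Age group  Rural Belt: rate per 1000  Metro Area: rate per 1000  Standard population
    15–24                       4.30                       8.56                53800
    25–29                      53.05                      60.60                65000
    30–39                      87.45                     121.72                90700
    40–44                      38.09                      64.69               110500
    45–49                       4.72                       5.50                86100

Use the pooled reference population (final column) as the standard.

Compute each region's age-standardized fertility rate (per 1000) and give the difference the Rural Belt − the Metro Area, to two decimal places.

-16.83

Standard total = 406100; weights = 0.1325, 0.1601, 0.2233, 0.2721, 0.2120.
The Rural Belt: 0.1325×4.30 + 0.1601×53.05 + 0.2233×87.45 + 0.2721×38.09 + 0.2120×4.72 = 39.9573 per 1000.
The Metro Area: 0.1325×8.56 + 0.1601×60.60 + 0.2233×121.72 + 0.2721×64.69 + 0.2120×5.50 = 56.7873 per 1000.
Difference = 39.9573 − 56.7873 = -16.8301.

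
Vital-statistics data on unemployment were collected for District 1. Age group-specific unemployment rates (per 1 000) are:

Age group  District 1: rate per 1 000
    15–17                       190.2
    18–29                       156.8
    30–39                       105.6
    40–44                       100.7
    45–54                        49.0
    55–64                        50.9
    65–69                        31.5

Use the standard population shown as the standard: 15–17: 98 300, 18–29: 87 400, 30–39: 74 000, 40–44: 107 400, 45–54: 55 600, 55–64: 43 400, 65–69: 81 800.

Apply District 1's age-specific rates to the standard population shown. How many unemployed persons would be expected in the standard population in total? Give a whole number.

58541

Expected unemployed persons = Σ (standard pop × age-specific rate ÷ 1 000)
= 98 300×190.2/1 000 + 87 400×156.8/1 000 + 74 000×105.6/1 000 + 107 400×100.7/1 000 + 55 600×49.0/1 000 + 43 400×50.9/1 000 + 81 800×31.5/1 000
= 18696.66 + 13704.32 + 7814.40 + 10815.18 + 2724.40 + 2209.06 + 2576.70 = 58540.72.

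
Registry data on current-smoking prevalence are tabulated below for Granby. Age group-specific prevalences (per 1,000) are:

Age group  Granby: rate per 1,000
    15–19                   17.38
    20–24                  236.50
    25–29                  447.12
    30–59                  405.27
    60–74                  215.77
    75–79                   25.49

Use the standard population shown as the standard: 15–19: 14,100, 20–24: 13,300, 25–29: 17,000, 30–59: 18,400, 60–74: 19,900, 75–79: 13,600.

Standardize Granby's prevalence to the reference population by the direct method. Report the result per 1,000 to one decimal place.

Standard total = 96,300; weights = 0.1464, 0.1381, 0.1765, 0.1911, 0.2066, 0.1412.
Standardized rate: 0.1464×17.38 + 0.1381×236.50 + 0.1765×447.12 + 0.1911×405.27 + 0.2066×215.77 + 0.1412×25.49 = 239.7612 per 1,000.

239.8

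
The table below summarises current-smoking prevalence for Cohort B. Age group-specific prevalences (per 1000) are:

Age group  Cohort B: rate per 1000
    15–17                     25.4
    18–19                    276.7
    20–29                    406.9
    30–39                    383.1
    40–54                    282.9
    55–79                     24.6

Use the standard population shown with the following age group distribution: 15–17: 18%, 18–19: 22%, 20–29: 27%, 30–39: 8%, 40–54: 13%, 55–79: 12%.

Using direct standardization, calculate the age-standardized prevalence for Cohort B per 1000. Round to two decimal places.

Standard weights: 0.18, 0.22, 0.27, 0.08, 0.13, 0.12.
Standardized rate: 0.1800×25.4 + 0.2200×276.7 + 0.2700×406.9 + 0.0800×383.1 + 0.1300×282.9 + 0.1200×24.6 = 245.6860 per 1000.

245.69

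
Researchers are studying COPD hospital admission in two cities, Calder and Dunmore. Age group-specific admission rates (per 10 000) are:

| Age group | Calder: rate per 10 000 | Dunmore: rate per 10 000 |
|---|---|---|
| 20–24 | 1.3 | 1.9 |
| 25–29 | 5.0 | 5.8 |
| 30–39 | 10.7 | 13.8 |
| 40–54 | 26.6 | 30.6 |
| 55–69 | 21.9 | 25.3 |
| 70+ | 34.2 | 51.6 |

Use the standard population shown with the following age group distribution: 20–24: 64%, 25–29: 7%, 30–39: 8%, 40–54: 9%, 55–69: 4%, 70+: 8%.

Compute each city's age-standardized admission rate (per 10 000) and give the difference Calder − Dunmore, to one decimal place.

Standard weights: 0.64, 0.07, 0.08, 0.09, 0.04, 0.08.
Calder: 0.6400×1.3 + 0.0700×5.0 + 0.0800×10.7 + 0.0900×26.6 + 0.0400×21.9 + 0.0800×34.2 = 8.0440 per 10 000.
Dunmore: 0.6400×1.9 + 0.0700×5.8 + 0.0800×13.8 + 0.0900×30.6 + 0.0400×25.3 + 0.0800×51.6 = 10.6200 per 10 000.
Difference = 8.0440 − 10.6200 = -2.5760.

-2.6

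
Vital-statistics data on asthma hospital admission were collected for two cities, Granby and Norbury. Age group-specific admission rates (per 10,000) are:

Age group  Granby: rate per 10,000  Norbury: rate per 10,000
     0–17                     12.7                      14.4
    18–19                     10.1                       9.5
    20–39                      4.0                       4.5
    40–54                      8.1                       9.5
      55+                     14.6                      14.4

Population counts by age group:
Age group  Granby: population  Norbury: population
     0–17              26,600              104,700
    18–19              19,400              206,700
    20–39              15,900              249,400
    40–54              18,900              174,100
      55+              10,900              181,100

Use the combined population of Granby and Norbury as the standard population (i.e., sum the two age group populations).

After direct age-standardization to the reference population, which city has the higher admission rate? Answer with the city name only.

Combined standard total = 1,007,700; weights = 0.1303, 0.2244, 0.2633, 0.1915, 0.1905.
Granby: 0.1303×12.7 + 0.2244×10.1 + 0.2633×4.0 + 0.1915×8.1 + 0.1905×14.6 = 9.3072 per 10,000.
Norbury: 0.1303×14.4 + 0.2244×9.5 + 0.2633×4.5 + 0.1915×9.5 + 0.1905×14.4 = 9.7557 per 10,000.
The crude rates (9.92 vs 9.67) would put Granby higher, but that reflects its age composition; once standardized to a common age structure, Norbury has the higher underlying rate.

Norbury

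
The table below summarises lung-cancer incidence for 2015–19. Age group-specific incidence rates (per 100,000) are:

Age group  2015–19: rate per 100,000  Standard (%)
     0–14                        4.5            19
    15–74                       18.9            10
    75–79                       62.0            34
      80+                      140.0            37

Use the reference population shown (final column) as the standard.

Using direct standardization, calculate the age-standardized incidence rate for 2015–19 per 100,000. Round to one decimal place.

Standard weights: 0.19, 0.10, 0.34, 0.37.
Standardized rate: 0.1900×4.5 + 0.1000×18.9 + 0.3400×62.0 + 0.3700×140.0 = 75.6250 per 100,000.

75.6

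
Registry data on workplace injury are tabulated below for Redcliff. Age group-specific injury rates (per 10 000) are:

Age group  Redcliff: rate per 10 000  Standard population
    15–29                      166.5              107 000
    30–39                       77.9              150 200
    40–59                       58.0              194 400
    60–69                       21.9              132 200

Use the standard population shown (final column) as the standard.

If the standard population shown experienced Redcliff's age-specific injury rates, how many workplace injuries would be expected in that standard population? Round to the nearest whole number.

Expected workplace injuries = Σ (standard pop × age-specific rate ÷ 10 000)
= 107 000×166.5/10 000 + 150 200×77.9/10 000 + 194 400×58.0/10 000 + 132 200×21.9/10 000
= 1781.55 + 1170.06 + 1127.52 + 289.52 = 4368.65.

4369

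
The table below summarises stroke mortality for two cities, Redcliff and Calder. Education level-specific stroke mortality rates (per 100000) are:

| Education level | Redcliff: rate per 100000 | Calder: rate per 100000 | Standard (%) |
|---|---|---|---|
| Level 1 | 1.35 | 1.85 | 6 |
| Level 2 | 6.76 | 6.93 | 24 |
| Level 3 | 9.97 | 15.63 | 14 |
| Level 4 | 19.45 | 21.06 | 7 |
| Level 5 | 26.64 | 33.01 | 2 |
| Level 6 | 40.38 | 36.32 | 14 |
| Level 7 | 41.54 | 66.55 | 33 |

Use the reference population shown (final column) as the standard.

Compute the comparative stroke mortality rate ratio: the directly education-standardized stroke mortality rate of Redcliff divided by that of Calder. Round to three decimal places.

Standard weights: 0.06, 0.24, 0.14, 0.07, 0.02, 0.14, 0.33.
Redcliff: 0.0600×1.35 + 0.2400×6.76 + 0.1400×9.97 + 0.0700×19.45 + 0.0200×26.64 + 0.1400×40.38 + 0.3300×41.54 = 24.3549 per 100000.
Calder: 0.0600×1.85 + 0.2400×6.93 + 0.1400×15.63 + 0.0700×21.06 + 0.0200×33.01 + 0.1400×36.32 + 0.3300×66.55 = 33.1431 per 100000.
Ratio = 24.3549 ÷ 33.1431 = 0.73484.

0.735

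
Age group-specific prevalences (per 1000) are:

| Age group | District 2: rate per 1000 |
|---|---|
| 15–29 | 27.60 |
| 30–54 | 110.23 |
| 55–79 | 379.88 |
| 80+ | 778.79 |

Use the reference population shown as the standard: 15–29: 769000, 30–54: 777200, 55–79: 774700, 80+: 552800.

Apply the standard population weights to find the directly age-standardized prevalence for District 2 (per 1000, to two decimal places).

Standard total = 2873700; weights = 0.2676, 0.2705, 0.2696, 0.1924.
Standardized rate: 0.2676×27.60 + 0.2705×110.23 + 0.2696×379.88 + 0.1924×778.79 = 289.4190 per 1000.

289.42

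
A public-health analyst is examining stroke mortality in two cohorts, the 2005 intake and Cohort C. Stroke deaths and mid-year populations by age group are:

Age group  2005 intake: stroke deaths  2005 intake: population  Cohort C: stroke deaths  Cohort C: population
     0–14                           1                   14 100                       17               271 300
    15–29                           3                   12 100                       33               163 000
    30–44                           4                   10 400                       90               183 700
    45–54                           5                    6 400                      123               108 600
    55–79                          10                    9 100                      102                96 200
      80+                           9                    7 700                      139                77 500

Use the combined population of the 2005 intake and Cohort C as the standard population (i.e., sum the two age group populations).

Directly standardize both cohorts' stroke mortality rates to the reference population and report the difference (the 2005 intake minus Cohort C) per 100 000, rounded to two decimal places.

-10.38

Age-specific rates per 100 000 for the 2005 intake: 7.09, 24.79, 38.46, 78.12, 109.89, 116.88.
For Cohort C: 6.27, 20.25, 48.99, 113.26, 106.03, 179.35.
Combined standard total = 960 100; weights = 0.2973, 0.1824, 0.2022, 0.1198, 0.1097, 0.0887.
The 2005 intake: 0.2973×7.09 + 0.1824×24.79 + 0.2022×38.46 + 0.1198×78.12 + 0.1097×109.89 + 0.0887×116.88 = 46.1880 per 100 000.
Cohort C: 0.2973×6.27 + 0.1824×20.25 + 0.2022×48.99 + 0.1198×113.26 + 0.1097×106.03 + 0.0887×179.35 = 56.5708 per 100 000.
Difference = 46.1880 − 56.5708 = -10.3828.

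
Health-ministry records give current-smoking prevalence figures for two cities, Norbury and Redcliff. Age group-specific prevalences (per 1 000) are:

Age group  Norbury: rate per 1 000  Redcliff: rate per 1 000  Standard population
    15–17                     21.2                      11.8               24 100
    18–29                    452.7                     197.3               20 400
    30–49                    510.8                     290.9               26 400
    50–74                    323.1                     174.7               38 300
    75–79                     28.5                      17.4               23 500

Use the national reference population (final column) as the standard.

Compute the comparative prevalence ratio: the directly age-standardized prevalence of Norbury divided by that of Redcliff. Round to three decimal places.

1.900

Standard total = 132 700; weights = 0.1816, 0.1537, 0.1989, 0.2886, 0.1771.
Norbury: 0.1816×21.2 + 0.1537×452.7 + 0.1989×510.8 + 0.2886×323.1 + 0.1771×28.5 = 273.3655 per 1 000.
Redcliff: 0.1816×11.8 + 0.1537×197.3 + 0.1989×290.9 + 0.2886×174.7 + 0.1771×17.4 = 143.8506 per 1 000.
Ratio = 273.3655 ÷ 143.8506 = 1.90034.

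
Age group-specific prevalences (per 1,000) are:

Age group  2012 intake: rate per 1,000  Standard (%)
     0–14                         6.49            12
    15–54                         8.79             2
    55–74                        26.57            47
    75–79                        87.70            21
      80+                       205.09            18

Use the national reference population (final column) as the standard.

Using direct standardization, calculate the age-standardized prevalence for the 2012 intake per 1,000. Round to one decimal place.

68.8

Standard weights: 0.12, 0.02, 0.47, 0.21, 0.18.
Standardized rate: 0.1200×6.49 + 0.0200×8.79 + 0.4700×26.57 + 0.2100×87.70 + 0.1800×205.09 = 68.7757 per 1,000.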